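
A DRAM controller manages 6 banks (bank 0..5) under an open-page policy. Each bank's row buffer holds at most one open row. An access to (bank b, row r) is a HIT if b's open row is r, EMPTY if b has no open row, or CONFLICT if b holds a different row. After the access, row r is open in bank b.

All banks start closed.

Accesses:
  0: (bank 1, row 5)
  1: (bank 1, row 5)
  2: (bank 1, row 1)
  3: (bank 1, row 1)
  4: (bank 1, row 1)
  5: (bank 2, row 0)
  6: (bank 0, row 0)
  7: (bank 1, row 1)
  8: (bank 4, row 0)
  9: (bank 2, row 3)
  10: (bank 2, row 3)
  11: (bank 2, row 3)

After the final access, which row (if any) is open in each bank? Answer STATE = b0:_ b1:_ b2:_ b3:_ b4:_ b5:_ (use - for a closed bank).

step 0: bank1 None->5 [EMPTY]
step 1: bank1 5->5 [HIT]
step 2: bank1 5->1 [CONFLICT]
step 3: bank1 1->1 [HIT]
step 4: bank1 1->1 [HIT]
step 5: bank2 None->0 [EMPTY]
step 6: bank0 None->0 [EMPTY]
step 7: bank1 1->1 [HIT]
step 8: bank4 None->0 [EMPTY]
step 9: bank2 0->3 [CONFLICT]
step 10: bank2 3->3 [HIT]
step 11: bank2 3->3 [HIT]

STATE = b0:0 b1:1 b2:3 b3:- b4:0 b5:-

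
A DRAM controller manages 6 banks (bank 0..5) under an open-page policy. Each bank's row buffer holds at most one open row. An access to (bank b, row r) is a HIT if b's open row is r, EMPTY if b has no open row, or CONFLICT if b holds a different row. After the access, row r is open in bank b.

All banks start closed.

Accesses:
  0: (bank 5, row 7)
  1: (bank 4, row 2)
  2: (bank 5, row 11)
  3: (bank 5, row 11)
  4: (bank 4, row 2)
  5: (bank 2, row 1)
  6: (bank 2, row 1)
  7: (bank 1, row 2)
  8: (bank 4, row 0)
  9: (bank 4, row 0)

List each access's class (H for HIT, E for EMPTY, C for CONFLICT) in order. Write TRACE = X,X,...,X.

TRACE = E,E,C,H,H,E,H,E,C,H

step 0: bank5 None->7 [EMPTY]
step 1: bank4 None->2 [EMPTY]
step 2: bank5 7->11 [CONFLICT]
step 3: bank5 11->11 [HIT]
step 4: bank4 2->2 [HIT]
step 5: bank2 None->1 [EMPTY]
step 6: bank2 1->1 [HIT]
step 7: bank1 None->2 [EMPTY]
step 8: bank4 2->0 [CONFLICT]
step 9: bank4 0->0 [HIT]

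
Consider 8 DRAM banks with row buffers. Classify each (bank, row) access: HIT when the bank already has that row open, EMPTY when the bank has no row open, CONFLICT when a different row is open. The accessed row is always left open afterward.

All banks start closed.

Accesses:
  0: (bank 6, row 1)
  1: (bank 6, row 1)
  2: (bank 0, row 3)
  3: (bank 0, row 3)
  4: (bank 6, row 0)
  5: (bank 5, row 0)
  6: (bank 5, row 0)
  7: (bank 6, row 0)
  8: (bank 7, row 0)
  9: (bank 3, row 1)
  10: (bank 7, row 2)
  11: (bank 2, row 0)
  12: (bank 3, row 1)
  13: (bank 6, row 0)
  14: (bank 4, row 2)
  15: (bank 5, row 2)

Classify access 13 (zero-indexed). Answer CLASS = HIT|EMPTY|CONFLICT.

CLASS = HIT

0: bank 6 row 1 — prev None → EMPTY
1: bank 6 row 1 — prev 1 → HIT
2: bank 0 row 3 — prev None → EMPTY
3: bank 0 row 3 — prev 3 → HIT
4: bank 6 row 0 — prev 1 → CONFLICT
5: bank 5 row 0 — prev None → EMPTY
6: bank 5 row 0 — prev 0 → HIT
7: bank 6 row 0 — prev 0 → HIT
8: bank 7 row 0 — prev None → EMPTY
9: bank 3 row 1 — prev None → EMPTY
10: bank 7 row 2 — prev 0 → CONFLICT
11: bank 2 row 0 — prev None → EMPTY
12: bank 3 row 1 — prev 1 → HIT
13: bank 6 row 0 — prev 0 → HIT
14: bank 4 row 2 — prev None → EMPTY
15: bank 5 row 2 — prev 0 → CONFLICT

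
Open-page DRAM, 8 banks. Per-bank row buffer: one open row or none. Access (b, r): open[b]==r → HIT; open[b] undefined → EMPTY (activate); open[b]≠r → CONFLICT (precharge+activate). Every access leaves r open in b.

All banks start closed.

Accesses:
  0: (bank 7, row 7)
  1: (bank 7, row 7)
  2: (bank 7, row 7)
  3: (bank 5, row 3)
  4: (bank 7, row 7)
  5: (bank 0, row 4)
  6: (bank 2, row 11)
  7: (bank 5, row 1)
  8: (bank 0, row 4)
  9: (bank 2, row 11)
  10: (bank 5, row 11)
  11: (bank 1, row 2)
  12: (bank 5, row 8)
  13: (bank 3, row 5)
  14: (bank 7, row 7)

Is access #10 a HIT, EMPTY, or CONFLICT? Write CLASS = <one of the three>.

CLASS = CONFLICT

0: bank 7 row 7 — prev None → EMPTY
1: bank 7 row 7 — prev 7 → HIT
2: bank 7 row 7 — prev 7 → HIT
3: bank 5 row 3 — prev None → EMPTY
4: bank 7 row 7 — prev 7 → HIT
5: bank 0 row 4 — prev None → EMPTY
6: bank 2 row 11 — prev None → EMPTY
7: bank 5 row 1 — prev 3 → CONFLICT
8: bank 0 row 4 — prev 4 → HIT
9: bank 2 row 11 — prev 11 → HIT
10: bank 5 row 11 — prev 1 → CONFLICT
11: bank 1 row 2 — prev None → EMPTY
12: bank 5 row 8 — prev 11 → CONFLICT
13: bank 3 row 5 — prev None → EMPTY
14: bank 7 row 7 — prev 7 → HIT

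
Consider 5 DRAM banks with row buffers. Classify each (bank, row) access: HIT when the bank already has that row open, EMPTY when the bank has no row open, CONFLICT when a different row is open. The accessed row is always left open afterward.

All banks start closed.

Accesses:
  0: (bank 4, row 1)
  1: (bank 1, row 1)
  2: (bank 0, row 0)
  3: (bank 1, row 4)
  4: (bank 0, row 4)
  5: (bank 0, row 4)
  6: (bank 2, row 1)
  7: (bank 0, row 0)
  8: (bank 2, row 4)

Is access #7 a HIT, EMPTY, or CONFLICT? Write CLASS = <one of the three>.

CLASS = CONFLICT

#0 (4,1) E
#1 (1,1) E
#2 (0,0) E
#3 (1,4) C  (was 1)
#4 (0,4) C  (was 0)
#5 (0,4) H  (was 4)
#6 (2,1) E
#7 (0,0) C  (was 4)
#8 (2,4) C  (was 1)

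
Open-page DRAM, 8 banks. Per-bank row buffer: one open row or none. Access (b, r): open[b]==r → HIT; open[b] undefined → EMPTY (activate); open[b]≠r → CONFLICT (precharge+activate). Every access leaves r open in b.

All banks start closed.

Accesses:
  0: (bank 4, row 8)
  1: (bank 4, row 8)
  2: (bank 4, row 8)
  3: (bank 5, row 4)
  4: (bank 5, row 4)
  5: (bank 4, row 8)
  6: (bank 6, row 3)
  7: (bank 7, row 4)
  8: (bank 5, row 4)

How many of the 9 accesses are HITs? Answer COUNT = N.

COUNT = 5

0: bank 4 row 8 — prev None → EMPTY
1: bank 4 row 8 — prev 8 → HIT
2: bank 4 row 8 — prev 8 → HIT
3: bank 5 row 4 — prev None → EMPTY
4: bank 5 row 4 — prev 4 → HIT
5: bank 4 row 8 — prev 8 → HIT
6: bank 6 row 3 — prev None → EMPTY
7: bank 7 row 4 — prev None → EMPTY
8: bank 5 row 4 — prev 4 → HIT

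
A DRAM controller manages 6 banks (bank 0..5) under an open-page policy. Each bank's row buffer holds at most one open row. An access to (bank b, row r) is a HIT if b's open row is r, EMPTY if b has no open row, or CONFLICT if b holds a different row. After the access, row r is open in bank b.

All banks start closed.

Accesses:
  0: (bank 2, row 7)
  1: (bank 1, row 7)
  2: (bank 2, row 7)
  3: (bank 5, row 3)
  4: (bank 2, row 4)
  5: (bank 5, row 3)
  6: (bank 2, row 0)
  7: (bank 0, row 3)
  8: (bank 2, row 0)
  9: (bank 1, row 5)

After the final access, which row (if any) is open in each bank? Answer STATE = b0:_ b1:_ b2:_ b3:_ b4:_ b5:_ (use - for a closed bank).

STATE = b0:3 b1:5 b2:0 b3:- b4:- b5:3

  [0] b2 r7: no row ⇒ E
  [1] b1 r7: no row ⇒ E
  [2] b2 r7: had r7 ⇒ H
  [3] b5 r3: no row ⇒ E
  [4] b2 r4: had r7 ⇒ C
  [5] b5 r3: had r3 ⇒ H
  [6] b2 r0: had r4 ⇒ C
  [7] b0 r3: no row ⇒ E
  [8] b2 r0: had r0 ⇒ H
  [9] b1 r5: had r7 ⇒ C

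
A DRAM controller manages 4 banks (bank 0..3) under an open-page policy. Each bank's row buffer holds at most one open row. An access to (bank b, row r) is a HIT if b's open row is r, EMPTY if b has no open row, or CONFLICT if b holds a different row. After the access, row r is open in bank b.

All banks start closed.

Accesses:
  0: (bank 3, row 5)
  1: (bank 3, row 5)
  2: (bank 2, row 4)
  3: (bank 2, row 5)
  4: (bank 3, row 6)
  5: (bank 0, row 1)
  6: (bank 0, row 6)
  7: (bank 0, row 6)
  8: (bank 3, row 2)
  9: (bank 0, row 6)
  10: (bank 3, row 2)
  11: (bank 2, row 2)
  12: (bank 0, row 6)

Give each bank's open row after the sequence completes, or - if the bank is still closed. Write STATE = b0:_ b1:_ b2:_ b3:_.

  [0] b3 r5: no row ⇒ E
  [1] b3 r5: had r5 ⇒ H
  [2] b2 r4: no row ⇒ E
  [3] b2 r5: had r4 ⇒ C
  [4] b3 r6: had r5 ⇒ C
  [5] b0 r1: no row ⇒ E
  [6] b0 r6: had r1 ⇒ C
  [7] b0 r6: had r6 ⇒ H
  [8] b3 r2: had r6 ⇒ C
  [9] b0 r6: had r6 ⇒ H
  [10] b3 r2: had r2 ⇒ H
  [11] b2 r2: had r5 ⇒ C
  [12] b0 r6: had r6 ⇒ H

STATE = b0:6 b1:- b2:2 b3:2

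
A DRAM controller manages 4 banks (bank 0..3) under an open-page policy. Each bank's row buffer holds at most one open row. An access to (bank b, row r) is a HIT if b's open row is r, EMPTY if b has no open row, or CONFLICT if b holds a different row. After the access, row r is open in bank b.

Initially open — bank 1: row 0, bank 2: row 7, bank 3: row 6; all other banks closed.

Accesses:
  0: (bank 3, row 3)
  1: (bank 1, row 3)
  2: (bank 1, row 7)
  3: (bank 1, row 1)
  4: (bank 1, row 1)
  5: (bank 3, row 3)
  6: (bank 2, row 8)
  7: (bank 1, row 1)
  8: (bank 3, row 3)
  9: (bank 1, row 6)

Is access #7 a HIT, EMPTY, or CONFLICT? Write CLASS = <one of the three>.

step 0: bank3 6->3 [CONFLICT]
step 1: bank1 0->3 [CONFLICT]
step 2: bank1 3->7 [CONFLICT]
step 3: bank1 7->1 [CONFLICT]
step 4: bank1 1->1 [HIT]
step 5: bank3 3->3 [HIT]
step 6: bank2 7->8 [CONFLICT]
step 7: bank1 1->1 [HIT]
step 8: bank3 3->3 [HIT]
step 9: bank1 1->6 [CONFLICT]

CLASS = HIT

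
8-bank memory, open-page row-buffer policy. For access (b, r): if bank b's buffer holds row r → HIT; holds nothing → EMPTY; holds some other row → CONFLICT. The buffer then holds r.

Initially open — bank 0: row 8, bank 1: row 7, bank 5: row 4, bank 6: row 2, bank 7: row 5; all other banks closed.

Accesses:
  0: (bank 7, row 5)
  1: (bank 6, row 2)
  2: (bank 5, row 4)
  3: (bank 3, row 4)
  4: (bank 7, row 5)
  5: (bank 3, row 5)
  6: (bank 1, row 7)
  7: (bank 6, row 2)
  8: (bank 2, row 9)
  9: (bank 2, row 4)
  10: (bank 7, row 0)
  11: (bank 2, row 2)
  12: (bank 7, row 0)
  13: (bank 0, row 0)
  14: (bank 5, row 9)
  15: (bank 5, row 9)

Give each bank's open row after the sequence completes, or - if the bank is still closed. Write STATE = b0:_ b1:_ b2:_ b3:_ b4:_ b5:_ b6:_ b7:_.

step 0: bank7 5->5 [HIT]
step 1: bank6 2->2 [HIT]
step 2: bank5 4->4 [HIT]
step 3: bank3 None->4 [EMPTY]
step 4: bank7 5->5 [HIT]
step 5: bank3 4->5 [CONFLICT]
step 6: bank1 7->7 [HIT]
step 7: bank6 2->2 [HIT]
step 8: bank2 None->9 [EMPTY]
step 9: bank2 9->4 [CONFLICT]
step 10: bank7 5->0 [CONFLICT]
step 11: bank2 4->2 [CONFLICT]
step 12: bank7 0->0 [HIT]
step 13: bank0 8->0 [CONFLICT]
step 14: bank5 4->9 [CONFLICT]
step 15: bank5 9->9 [HIT]

STATE = b0:0 b1:7 b2:2 b3:5 b4:- b5:9 b6:2 b7:0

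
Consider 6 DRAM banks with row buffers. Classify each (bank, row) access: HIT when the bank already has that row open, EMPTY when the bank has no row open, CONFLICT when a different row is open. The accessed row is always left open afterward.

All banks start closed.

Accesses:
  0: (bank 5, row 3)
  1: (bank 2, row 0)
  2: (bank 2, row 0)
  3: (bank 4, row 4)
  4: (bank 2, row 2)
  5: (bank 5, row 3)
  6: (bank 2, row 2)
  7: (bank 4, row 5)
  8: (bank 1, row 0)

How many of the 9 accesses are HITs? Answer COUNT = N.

  [0] b5 r3: no row ⇒ E
  [1] b2 r0: no row ⇒ E
  [2] b2 r0: had r0 ⇒ H
  [3] b4 r4: no row ⇒ E
  [4] b2 r2: had r0 ⇒ C
  [5] b5 r3: had r3 ⇒ H
  [6] b2 r2: had r2 ⇒ H
  [7] b4 r5: had r4 ⇒ C
  [8] b1 r0: no row ⇒ E

COUNT = 3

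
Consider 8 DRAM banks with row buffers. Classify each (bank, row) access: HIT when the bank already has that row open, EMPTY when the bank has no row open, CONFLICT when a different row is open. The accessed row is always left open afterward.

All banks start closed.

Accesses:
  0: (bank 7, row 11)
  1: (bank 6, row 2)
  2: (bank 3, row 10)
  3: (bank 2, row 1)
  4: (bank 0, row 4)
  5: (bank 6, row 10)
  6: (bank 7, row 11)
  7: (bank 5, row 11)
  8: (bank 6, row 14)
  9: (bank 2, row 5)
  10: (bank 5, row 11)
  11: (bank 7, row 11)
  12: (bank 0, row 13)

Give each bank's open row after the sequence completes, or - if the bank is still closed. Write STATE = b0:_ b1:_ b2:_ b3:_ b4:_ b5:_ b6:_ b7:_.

step 0: bank7 None->11 [EMPTY]
step 1: bank6 None->2 [EMPTY]
step 2: bank3 None->10 [EMPTY]
step 3: bank2 None->1 [EMPTY]
step 4: bank0 None->4 [EMPTY]
step 5: bank6 2->10 [CONFLICT]
step 6: bank7 11->11 [HIT]
step 7: bank5 None->11 [EMPTY]
step 8: bank6 10->14 [CONFLICT]
step 9: bank2 1->5 [CONFLICT]
step 10: bank5 11->11 [HIT]
step 11: bank7 11->11 [HIT]
step 12: bank0 4->13 [CONFLICT]

STATE = b0:13 b1:- b2:5 b3:10 b4:- b5:11 b6:14 b7:11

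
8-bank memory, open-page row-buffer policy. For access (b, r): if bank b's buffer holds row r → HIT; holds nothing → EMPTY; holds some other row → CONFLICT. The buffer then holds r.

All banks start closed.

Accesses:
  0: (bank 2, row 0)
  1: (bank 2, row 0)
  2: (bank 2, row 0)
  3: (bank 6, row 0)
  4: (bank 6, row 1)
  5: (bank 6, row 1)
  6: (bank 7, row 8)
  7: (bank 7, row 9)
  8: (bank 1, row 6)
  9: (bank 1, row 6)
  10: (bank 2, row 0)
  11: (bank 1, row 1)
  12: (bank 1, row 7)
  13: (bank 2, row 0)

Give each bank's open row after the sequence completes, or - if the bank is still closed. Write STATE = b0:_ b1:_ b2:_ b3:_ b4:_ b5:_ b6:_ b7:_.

#0 (2,0) E
#1 (2,0) H  (was 0)
#2 (2,0) H  (was 0)
#3 (6,0) E
#4 (6,1) C  (was 0)
#5 (6,1) H  (was 1)
#6 (7,8) E
#7 (7,9) C  (was 8)
#8 (1,6) E
#9 (1,6) H  (was 6)
#10 (2,0) H  (was 0)
#11 (1,1) C  (was 6)
#12 (1,7) C  (was 1)
#13 (2,0) H  (was 0)

STATE = b0:- b1:7 b2:0 b3:- b4:- b5:- b6:1 b7:9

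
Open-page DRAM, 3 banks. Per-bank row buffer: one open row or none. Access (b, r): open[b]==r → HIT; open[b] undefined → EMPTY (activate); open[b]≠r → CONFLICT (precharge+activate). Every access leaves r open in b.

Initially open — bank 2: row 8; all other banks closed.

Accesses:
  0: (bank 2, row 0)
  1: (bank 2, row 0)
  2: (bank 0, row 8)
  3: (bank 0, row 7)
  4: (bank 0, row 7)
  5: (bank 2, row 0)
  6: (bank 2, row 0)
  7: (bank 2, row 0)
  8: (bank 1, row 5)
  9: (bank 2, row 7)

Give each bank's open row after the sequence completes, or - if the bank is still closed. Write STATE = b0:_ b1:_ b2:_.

  [0] b2 r0: had r8 ⇒ C
  [1] b2 r0: had r0 ⇒ H
  [2] b0 r8: no row ⇒ E
  [3] b0 r7: had r8 ⇒ C
  [4] b0 r7: had r7 ⇒ H
  [5] b2 r0: had r0 ⇒ H
  [6] b2 r0: had r0 ⇒ H
  [7] b2 r0: had r0 ⇒ H
  [8] b1 r5: no row ⇒ E
  [9] b2 r7: had r0 ⇒ C

STATE = b0:7 b1:5 b2:7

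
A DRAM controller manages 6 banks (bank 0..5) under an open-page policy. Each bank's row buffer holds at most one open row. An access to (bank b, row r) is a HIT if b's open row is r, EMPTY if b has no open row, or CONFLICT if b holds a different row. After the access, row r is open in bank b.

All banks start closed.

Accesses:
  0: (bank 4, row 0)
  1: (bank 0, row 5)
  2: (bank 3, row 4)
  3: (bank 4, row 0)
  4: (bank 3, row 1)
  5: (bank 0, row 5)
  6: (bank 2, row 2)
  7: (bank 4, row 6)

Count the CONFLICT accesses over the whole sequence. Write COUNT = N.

COUNT = 2

step 0: bank4 None->0 [EMPTY]
step 1: bank0 None->5 [EMPTY]
step 2: bank3 None->4 [EMPTY]
step 3: bank4 0->0 [HIT]
step 4: bank3 4->1 [CONFLICT]
step 5: bank0 5->5 [HIT]
step 6: bank2 None->2 [EMPTY]
step 7: bank4 0->6 [CONFLICT]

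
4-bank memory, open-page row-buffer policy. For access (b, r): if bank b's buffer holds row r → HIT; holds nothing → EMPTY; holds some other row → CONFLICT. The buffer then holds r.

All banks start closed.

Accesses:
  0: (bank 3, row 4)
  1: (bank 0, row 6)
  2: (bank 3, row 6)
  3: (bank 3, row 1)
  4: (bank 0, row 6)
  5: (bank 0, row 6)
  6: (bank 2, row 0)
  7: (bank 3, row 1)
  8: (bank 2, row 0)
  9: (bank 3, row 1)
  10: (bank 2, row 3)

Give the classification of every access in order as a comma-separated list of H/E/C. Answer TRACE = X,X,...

TRACE = E,E,C,C,H,H,E,H,H,H,C

step 0: bank3 None->4 [EMPTY]
step 1: bank0 None->6 [EMPTY]
step 2: bank3 4->6 [CONFLICT]
step 3: bank3 6->1 [CONFLICT]
step 4: bank0 6->6 [HIT]
step 5: bank0 6->6 [HIT]
step 6: bank2 None->0 [EMPTY]
step 7: bank3 1->1 [HIT]
step 8: bank2 0->0 [HIT]
step 9: bank3 1->1 [HIT]
step 10: bank2 0->3 [CONFLICT]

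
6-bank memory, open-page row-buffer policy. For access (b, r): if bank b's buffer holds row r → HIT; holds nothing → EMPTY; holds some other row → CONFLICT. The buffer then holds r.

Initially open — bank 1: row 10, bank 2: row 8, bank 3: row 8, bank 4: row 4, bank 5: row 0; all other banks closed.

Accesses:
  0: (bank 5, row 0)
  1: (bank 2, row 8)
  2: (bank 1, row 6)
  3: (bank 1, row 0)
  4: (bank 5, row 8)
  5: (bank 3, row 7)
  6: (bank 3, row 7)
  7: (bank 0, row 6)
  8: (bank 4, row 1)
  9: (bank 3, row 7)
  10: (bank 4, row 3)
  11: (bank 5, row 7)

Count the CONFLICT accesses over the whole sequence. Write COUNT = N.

COUNT = 7

#0 (5,0) H  (was 0)
#1 (2,8) H  (was 8)
#2 (1,6) C  (was 10)
#3 (1,0) C  (was 6)
#4 (5,8) C  (was 0)
#5 (3,7) C  (was 8)
#6 (3,7) H  (was 7)
#7 (0,6) E
#8 (4,1) C  (was 4)
#9 (3,7) H  (was 7)
#10 (4,3) C  (was 1)
#11 (5,7) C  (was 8)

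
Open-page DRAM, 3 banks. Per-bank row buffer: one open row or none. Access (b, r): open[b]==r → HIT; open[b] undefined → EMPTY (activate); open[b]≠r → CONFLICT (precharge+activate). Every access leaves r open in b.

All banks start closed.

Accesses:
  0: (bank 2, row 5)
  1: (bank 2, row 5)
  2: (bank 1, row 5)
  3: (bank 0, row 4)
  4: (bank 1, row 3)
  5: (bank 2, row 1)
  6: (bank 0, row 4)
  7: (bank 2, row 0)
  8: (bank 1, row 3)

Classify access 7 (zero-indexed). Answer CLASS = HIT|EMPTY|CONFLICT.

0: bank 2 row 5 — prev None → EMPTY
1: bank 2 row 5 — prev 5 → HIT
2: bank 1 row 5 — prev None → EMPTY
3: bank 0 row 4 — prev None → EMPTY
4: bank 1 row 3 — prev 5 → CONFLICT
5: bank 2 row 1 — prev 5 → CONFLICT
6: bank 0 row 4 — prev 4 → HIT
7: bank 2 row 0 — prev 1 → CONFLICT
8: bank 1 row 3 — prev 3 → HIT

CLASS = CONFLICT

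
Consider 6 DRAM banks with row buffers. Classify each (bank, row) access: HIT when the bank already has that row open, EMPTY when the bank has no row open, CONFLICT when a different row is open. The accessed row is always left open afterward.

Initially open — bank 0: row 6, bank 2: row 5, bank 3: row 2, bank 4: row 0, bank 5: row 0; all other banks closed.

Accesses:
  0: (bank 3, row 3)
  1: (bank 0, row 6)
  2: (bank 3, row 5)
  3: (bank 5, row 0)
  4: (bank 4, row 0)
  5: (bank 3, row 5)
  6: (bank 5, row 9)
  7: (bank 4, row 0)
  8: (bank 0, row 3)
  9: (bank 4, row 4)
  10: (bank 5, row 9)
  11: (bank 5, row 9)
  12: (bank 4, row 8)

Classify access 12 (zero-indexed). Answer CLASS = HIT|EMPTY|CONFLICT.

  [0] b3 r3: had r2 ⇒ C
  [1] b0 r6: had r6 ⇒ H
  [2] b3 r5: had r3 ⇒ C
  [3] b5 r0: had r0 ⇒ H
  [4] b4 r0: had r0 ⇒ H
  [5] b3 r5: had r5 ⇒ H
  [6] b5 r9: had r0 ⇒ C
  [7] b4 r0: had r0 ⇒ H
  [8] b0 r3: had r6 ⇒ C
  [9] b4 r4: had r0 ⇒ C
  [10] b5 r9: had r9 ⇒ H
  [11] b5 r9: had r9 ⇒ H
  [12] b4 r8: had r4 ⇒ C

CLASS = CONFLICT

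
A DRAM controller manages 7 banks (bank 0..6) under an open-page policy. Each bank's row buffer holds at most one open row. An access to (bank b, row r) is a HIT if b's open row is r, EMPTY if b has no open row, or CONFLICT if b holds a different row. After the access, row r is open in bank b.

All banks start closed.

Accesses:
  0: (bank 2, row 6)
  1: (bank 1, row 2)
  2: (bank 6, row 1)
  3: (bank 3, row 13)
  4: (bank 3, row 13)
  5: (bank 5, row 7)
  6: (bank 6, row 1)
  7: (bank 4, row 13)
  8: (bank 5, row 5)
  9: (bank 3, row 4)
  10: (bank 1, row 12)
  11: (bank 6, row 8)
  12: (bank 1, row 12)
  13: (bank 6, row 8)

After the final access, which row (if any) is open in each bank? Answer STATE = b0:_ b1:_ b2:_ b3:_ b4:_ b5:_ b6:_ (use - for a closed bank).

  [0] b2 r6: no row ⇒ E
  [1] b1 r2: no row ⇒ E
  [2] b6 r1: no row ⇒ E
  [3] b3 r13: no row ⇒ E
  [4] b3 r13: had r13 ⇒ H
  [5] b5 r7: no row ⇒ E
  [6] b6 r1: had r1 ⇒ H
  [7] b4 r13: no row ⇒ E
  [8] b5 r5: had r7 ⇒ C
  [9] b3 r4: had r13 ⇒ C
  [10] b1 r12: had r2 ⇒ C
  [11] b6 r8: had r1 ⇒ C
  [12] b1 r12: had r12 ⇒ H
  [13] b6 r8: had r8 ⇒ H

STATE = b0:- b1:12 b2:6 b3:4 b4:13 b5:5 b6:8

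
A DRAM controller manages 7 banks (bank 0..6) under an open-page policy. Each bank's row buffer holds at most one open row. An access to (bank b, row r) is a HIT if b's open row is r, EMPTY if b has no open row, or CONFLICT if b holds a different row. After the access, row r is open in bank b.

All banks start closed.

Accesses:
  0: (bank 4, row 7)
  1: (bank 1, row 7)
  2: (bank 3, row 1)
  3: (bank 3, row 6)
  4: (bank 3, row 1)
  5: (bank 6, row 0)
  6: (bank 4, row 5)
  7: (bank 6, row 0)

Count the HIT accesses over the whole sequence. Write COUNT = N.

  [0] b4 r7: no row ⇒ E
  [1] b1 r7: no row ⇒ E
  [2] b3 r1: no row ⇒ E
  [3] b3 r6: had r1 ⇒ C
  [4] b3 r1: had r6 ⇒ C
  [5] b6 r0: no row ⇒ E
  [6] b4 r5: had r7 ⇒ C
  [7] b6 r0: had r0 ⇒ H

COUNT = 1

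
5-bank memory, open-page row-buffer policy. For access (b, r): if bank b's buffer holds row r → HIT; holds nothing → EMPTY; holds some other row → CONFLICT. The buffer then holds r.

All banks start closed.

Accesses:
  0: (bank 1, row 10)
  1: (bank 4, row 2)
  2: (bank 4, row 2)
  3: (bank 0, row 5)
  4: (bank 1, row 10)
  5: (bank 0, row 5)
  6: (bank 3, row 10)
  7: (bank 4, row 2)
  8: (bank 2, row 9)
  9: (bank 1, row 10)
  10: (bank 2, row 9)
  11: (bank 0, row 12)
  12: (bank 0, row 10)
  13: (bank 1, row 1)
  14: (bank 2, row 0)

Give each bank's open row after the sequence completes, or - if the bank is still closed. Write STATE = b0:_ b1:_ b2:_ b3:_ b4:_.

  [0] b1 r10: no row ⇒ E
  [1] b4 r2: no row ⇒ E
  [2] b4 r2: had r2 ⇒ H
  [3] b0 r5: no row ⇒ E
  [4] b1 r10: had r10 ⇒ H
  [5] b0 r5: had r5 ⇒ H
  [6] b3 r10: no row ⇒ E
  [7] b4 r2: had r2 ⇒ H
  [8] b2 r9: no row ⇒ E
  [9] b1 r10: had r10 ⇒ H
  [10] b2 r9: had r9 ⇒ H
  [11] b0 r12: had r5 ⇒ C
  [12] b0 r10: had r12 ⇒ C
  [13] b1 r1: had r10 ⇒ C
  [14] b2 r0: had r9 ⇒ C

STATE = b0:10 b1:1 b2:0 b3:10 b4:2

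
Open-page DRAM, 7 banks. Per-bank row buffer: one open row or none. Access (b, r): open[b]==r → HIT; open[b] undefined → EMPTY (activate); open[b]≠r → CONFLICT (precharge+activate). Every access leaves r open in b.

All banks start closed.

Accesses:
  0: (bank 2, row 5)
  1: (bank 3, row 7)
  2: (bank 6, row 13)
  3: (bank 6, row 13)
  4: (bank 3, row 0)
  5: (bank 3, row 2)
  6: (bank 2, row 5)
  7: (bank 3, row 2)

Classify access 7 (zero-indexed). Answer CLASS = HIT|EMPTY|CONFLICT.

  [0] b2 r5: no row ⇒ E
  [1] b3 r7: no row ⇒ E
  [2] b6 r13: no row ⇒ E
  [3] b6 r13: had r13 ⇒ H
  [4] b3 r0: had r7 ⇒ C
  [5] b3 r2: had r0 ⇒ C
  [6] b2 r5: had r5 ⇒ H
  [7] b3 r2: had r2 ⇒ H

CLASS = HIT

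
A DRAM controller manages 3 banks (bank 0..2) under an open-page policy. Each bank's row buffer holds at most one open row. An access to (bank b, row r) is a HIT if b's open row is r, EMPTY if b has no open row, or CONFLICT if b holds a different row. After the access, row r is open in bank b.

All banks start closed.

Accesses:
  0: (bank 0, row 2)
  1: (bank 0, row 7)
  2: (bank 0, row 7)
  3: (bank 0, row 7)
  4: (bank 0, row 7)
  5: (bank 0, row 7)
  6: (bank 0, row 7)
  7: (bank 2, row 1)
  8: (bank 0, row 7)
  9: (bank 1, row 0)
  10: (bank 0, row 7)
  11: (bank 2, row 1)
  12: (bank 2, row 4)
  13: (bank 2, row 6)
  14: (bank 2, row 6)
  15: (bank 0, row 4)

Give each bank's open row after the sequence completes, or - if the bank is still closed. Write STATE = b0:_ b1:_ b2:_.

STATE = b0:4 b1:0 b2:6

  [0] b0 r2: no row ⇒ E
  [1] b0 r7: had r2 ⇒ C
  [2] b0 r7: had r7 ⇒ H
  [3] b0 r7: had r7 ⇒ H
  [4] b0 r7: had r7 ⇒ H
  [5] b0 r7: had r7 ⇒ H
  [6] b0 r7: had r7 ⇒ H
  [7] b2 r1: no row ⇒ E
  [8] b0 r7: had r7 ⇒ H
  [9] b1 r0: no row ⇒ E
  [10] b0 r7: had r7 ⇒ H
  [11] b2 r1: had r1 ⇒ H
  [12] b2 r4: had r1 ⇒ C
  [13] b2 r6: had r4 ⇒ C
  [14] b2 r6: had r6 ⇒ H
  [15] b0 r4: had r7 ⇒ C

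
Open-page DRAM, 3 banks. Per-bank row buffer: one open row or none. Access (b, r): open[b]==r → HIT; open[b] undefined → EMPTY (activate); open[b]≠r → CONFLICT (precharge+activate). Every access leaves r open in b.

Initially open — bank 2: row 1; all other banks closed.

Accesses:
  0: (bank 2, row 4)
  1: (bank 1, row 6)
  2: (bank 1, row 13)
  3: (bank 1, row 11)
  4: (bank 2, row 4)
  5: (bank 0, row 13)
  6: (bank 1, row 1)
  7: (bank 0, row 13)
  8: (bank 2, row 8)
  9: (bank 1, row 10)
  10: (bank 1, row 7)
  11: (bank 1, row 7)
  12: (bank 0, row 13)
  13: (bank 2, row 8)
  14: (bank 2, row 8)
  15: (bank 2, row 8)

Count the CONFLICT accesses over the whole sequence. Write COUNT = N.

COUNT = 7

#0 (2,4) C  (was 1)
#1 (1,6) E
#2 (1,13) C  (was 6)
#3 (1,11) C  (was 13)
#4 (2,4) H  (was 4)
#5 (0,13) E
#6 (1,1) C  (was 11)
#7 (0,13) H  (was 13)
#8 (2,8) C  (was 4)
#9 (1,10) C  (was 1)
#10 (1,7) C  (was 10)
#11 (1,7) H  (was 7)
#12 (0,13) H  (was 13)
#13 (2,8) H  (was 8)
#14 (2,8) H  (was 8)
#15 (2,8) H  (was 8)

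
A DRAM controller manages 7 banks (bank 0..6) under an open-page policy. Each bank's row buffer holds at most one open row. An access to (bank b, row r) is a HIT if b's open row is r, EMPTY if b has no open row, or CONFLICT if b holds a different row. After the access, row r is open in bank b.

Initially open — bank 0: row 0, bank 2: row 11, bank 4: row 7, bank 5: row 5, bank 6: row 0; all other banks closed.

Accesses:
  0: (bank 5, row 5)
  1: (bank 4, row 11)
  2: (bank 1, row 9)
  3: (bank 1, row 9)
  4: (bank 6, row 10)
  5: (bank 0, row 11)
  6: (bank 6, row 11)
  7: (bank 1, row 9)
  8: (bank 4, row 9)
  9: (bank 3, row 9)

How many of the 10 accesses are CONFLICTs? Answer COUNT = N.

step 0: bank5 5->5 [HIT]
step 1: bank4 7->11 [CONFLICT]
step 2: bank1 None->9 [EMPTY]
step 3: bank1 9->9 [HIT]
step 4: bank6 0->10 [CONFLICT]
step 5: bank0 0->11 [CONFLICT]
step 6: bank6 10->11 [CONFLICT]
step 7: bank1 9->9 [HIT]
step 8: bank4 11->9 [CONFLICT]
step 9: bank3 None->9 [EMPTY]

COUNT = 5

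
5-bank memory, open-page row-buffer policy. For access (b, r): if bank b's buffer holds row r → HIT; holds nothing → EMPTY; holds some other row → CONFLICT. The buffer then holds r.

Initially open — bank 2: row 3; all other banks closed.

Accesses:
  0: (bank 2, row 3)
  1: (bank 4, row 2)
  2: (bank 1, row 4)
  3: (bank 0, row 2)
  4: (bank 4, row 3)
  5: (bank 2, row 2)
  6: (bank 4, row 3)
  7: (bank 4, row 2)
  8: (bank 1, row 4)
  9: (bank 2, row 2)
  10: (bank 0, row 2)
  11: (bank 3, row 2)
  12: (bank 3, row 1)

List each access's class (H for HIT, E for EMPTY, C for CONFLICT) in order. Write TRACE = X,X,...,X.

step 0: bank2 3->3 [HIT]
step 1: bank4 None->2 [EMPTY]
step 2: bank1 None->4 [EMPTY]
step 3: bank0 None->2 [EMPTY]
step 4: bank4 2->3 [CONFLICT]
step 5: bank2 3->2 [CONFLICT]
step 6: bank4 3->3 [HIT]
step 7: bank4 3->2 [CONFLICT]
step 8: bank1 4->4 [HIT]
step 9: bank2 2->2 [HIT]
step 10: bank0 2->2 [HIT]
step 11: bank3 None->2 [EMPTY]
step 12: bank3 2->1 [CONFLICT]

TRACE = H,E,E,E,C,C,H,C,H,H,H,E,C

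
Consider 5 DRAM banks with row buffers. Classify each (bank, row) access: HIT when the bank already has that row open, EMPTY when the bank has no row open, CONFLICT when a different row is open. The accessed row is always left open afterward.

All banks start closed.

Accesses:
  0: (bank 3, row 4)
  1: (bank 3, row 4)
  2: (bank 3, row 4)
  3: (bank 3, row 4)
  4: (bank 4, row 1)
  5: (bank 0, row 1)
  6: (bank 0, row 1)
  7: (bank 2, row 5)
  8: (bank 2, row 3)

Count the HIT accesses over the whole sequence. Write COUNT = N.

  [0] b3 r4: no row ⇒ E
  [1] b3 r4: had r4 ⇒ H
  [2] b3 r4: had r4 ⇒ H
  [3] b3 r4: had r4 ⇒ H
  [4] b4 r1: no row ⇒ E
  [5] b0 r1: no row ⇒ E
  [6] b0 r1: had r1 ⇒ H
  [7] b2 r5: no row ⇒ E
  [8] b2 r3: had r5 ⇒ C

COUNT = 4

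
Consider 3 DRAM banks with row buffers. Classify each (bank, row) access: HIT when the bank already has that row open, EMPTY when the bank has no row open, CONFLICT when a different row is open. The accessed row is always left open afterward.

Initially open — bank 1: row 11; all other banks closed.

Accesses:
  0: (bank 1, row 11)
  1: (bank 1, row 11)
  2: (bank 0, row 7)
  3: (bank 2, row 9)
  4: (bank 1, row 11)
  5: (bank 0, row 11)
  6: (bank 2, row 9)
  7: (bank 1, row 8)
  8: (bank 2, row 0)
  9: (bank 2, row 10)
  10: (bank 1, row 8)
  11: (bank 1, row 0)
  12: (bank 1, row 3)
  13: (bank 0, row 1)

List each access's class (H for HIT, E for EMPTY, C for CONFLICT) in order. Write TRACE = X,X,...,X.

  [0] b1 r11: had r11 ⇒ H
  [1] b1 r11: had r11 ⇒ H
  [2] b0 r7: no row ⇒ E
  [3] b2 r9: no row ⇒ E
  [4] b1 r11: had r11 ⇒ H
  [5] b0 r11: had r7 ⇒ C
  [6] b2 r9: had r9 ⇒ H
  [7] b1 r8: had r11 ⇒ C
  [8] b2 r0: had r9 ⇒ C
  [9] b2 r10: had r0 ⇒ C
  [10] b1 r8: had r8 ⇒ H
  [11] b1 r0: had r8 ⇒ C
  [12] b1 r3: had r0 ⇒ C
  [13] b0 r1: had r11 ⇒ C

TRACE = H,H,E,E,H,C,H,C,C,C,H,C,C,C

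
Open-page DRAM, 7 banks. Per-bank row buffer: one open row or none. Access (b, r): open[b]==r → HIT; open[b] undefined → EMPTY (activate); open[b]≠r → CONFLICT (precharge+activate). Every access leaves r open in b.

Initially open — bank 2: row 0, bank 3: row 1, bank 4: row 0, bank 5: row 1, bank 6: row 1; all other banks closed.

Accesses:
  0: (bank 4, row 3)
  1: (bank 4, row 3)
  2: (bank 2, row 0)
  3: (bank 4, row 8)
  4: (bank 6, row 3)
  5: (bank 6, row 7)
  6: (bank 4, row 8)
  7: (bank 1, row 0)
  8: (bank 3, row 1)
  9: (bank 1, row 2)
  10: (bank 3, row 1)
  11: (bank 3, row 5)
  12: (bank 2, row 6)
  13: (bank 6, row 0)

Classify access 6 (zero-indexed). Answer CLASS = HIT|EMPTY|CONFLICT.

  [0] b4 r3: had r0 ⇒ C
  [1] b4 r3: had r3 ⇒ H
  [2] b2 r0: had r0 ⇒ H
  [3] b4 r8: had r3 ⇒ C
  [4] b6 r3: had r1 ⇒ C
  [5] b6 r7: had r3 ⇒ C
  [6] b4 r8: had r8 ⇒ H
  [7] b1 r0: no row ⇒ E
  [8] b3 r1: had r1 ⇒ H
  [9] b1 r2: had r0 ⇒ C
  [10] b3 r1: had r1 ⇒ H
  [11] b3 r5: had r1 ⇒ C
  [12] b2 r6: had r0 ⇒ C
  [13] b6 r0: had r7 ⇒ C

CLASS = HIT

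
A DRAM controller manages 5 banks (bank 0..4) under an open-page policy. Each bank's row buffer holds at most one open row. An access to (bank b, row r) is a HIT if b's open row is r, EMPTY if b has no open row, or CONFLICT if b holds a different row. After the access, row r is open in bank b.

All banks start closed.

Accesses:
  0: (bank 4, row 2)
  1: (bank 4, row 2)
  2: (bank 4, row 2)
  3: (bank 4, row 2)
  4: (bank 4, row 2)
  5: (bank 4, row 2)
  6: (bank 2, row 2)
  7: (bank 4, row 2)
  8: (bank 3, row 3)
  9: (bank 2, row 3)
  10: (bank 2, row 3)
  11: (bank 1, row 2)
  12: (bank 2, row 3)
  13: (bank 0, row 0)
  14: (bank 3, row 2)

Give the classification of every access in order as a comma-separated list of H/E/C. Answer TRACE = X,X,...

  [0] b4 r2: no row ⇒ E
  [1] b4 r2: had r2 ⇒ H
  [2] b4 r2: had r2 ⇒ H
  [3] b4 r2: had r2 ⇒ H
  [4] b4 r2: had r2 ⇒ H
  [5] b4 r2: had r2 ⇒ H
  [6] b2 r2: no row ⇒ E
  [7] b4 r2: had r2 ⇒ H
  [8] b3 r3: no row ⇒ E
  [9] b2 r3: had r2 ⇒ C
  [10] b2 r3: had r3 ⇒ H
  [11] b1 r2: no row ⇒ E
  [12] b2 r3: had r3 ⇒ H
  [13] b0 r0: no row ⇒ E
  [14] b3 r2: had r3 ⇒ C

TRACE = E,H,H,H,H,H,E,H,E,C,H,E,H,E,C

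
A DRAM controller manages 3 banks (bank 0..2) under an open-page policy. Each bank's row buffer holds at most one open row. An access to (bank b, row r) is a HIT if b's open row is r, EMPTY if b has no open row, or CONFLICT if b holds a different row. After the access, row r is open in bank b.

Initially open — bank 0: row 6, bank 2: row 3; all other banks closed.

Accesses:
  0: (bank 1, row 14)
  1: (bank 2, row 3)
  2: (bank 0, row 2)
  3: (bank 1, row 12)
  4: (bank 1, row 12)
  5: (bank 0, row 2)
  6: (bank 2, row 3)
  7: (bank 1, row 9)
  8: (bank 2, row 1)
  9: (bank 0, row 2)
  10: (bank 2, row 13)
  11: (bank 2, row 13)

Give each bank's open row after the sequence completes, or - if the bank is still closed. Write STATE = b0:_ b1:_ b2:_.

#0 (1,14) E
#1 (2,3) H  (was 3)
#2 (0,2) C  (was 6)
#3 (1,12) C  (was 14)
#4 (1,12) H  (was 12)
#5 (0,2) H  (was 2)
#6 (2,3) H  (was 3)
#7 (1,9) C  (was 12)
#8 (2,1) C  (was 3)
#9 (0,2) H  (was 2)
#10 (2,13) C  (was 1)
#11 (2,13) H  (was 13)

STATE = b0:2 b1:9 b2:13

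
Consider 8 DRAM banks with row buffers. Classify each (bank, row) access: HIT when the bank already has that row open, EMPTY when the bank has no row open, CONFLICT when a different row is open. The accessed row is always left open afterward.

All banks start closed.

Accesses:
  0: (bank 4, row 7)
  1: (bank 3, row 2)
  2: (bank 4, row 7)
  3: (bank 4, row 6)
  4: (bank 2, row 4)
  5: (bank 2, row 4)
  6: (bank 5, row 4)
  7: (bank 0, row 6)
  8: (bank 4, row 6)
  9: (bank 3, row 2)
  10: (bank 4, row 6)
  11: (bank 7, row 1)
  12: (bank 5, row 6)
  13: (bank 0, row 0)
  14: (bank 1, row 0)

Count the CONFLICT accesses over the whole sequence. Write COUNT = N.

0: bank 4 row 7 — prev None → EMPTY
1: bank 3 row 2 — prev None → EMPTY
2: bank 4 row 7 — prev 7 → HIT
3: bank 4 row 6 — prev 7 → CONFLICT
4: bank 2 row 4 — prev None → EMPTY
5: bank 2 row 4 — prev 4 → HIT
6: bank 5 row 4 — prev None → EMPTY
7: bank 0 row 6 — prev None → EMPTY
8: bank 4 row 6 — prev 6 → HIT
9: bank 3 row 2 — prev 2 → HIT
10: bank 4 row 6 — prev 6 → HIT
11: bank 7 row 1 — prev None → EMPTY
12: bank 5 row 6 — prev 4 → CONFLICT
13: bank 0 row 0 — prev 6 → CONFLICT
14: bank 1 row 0 — prev None → EMPTY

COUNT = 3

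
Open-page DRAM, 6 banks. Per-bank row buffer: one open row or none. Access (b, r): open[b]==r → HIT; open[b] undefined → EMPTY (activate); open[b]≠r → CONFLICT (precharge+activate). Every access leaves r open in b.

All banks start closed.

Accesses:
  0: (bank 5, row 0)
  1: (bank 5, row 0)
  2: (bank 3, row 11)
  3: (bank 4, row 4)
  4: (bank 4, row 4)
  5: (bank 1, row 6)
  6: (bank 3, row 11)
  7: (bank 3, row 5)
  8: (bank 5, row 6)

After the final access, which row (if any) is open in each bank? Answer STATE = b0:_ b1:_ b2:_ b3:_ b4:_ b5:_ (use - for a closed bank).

#0 (5,0) E
#1 (5,0) H  (was 0)
#2 (3,11) E
#3 (4,4) E
#4 (4,4) H  (was 4)
#5 (1,6) E
#6 (3,11) H  (was 11)
#7 (3,5) C  (was 11)
#8 (5,6) C  (was 0)

STATE = b0:- b1:6 b2:- b3:5 b4:4 b5:6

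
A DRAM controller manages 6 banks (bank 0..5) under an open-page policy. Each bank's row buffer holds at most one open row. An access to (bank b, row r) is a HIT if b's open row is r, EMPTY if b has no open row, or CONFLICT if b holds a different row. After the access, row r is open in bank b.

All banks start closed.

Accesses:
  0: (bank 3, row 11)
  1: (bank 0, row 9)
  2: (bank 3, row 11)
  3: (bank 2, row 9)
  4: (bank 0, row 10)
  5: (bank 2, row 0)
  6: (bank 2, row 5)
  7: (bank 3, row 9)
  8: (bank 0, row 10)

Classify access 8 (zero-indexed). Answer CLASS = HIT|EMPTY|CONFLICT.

CLASS = HIT

#0 (3,11) E
#1 (0,9) E
#2 (3,11) H  (was 11)
#3 (2,9) E
#4 (0,10) C  (was 9)
#5 (2,0) C  (was 9)
#6 (2,5) C  (was 0)
#7 (3,9) C  (was 11)
#8 (0,10) H  (was 10)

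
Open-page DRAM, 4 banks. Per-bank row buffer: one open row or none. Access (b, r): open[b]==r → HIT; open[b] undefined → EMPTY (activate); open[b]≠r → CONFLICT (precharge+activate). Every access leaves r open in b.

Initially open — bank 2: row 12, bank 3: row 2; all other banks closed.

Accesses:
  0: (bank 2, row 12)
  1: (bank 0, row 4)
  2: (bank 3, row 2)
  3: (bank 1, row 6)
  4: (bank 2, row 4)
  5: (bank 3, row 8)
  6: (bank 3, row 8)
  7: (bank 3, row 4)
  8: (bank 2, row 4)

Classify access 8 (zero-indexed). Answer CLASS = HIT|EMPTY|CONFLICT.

CLASS = HIT

0: bank 2 row 12 — prev 12 → HIT
1: bank 0 row 4 — prev None → EMPTY
2: bank 3 row 2 — prev 2 → HIT
3: bank 1 row 6 — prev None → EMPTY
4: bank 2 row 4 — prev 12 → CONFLICT
5: bank 3 row 8 — prev 2 → CONFLICT
6: bank 3 row 8 — prev 8 → HIT
7: bank 3 row 4 — prev 8 → CONFLICT
8: bank 2 row 4 — prev 4 → HIT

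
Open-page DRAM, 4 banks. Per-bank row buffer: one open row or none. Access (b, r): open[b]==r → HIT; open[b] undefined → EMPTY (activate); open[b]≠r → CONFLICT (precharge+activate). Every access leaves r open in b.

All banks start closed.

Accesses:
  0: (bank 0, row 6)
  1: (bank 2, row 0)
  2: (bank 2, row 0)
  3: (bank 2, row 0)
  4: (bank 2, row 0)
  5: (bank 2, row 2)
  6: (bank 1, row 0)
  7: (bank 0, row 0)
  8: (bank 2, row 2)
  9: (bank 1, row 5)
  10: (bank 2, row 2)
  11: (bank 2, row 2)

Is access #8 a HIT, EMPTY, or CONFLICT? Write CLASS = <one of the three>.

CLASS = HIT

0: bank 0 row 6 — prev None → EMPTY
1: bank 2 row 0 — prev None → EMPTY
2: bank 2 row 0 — prev 0 → HIT
3: bank 2 row 0 — prev 0 → HIT
4: bank 2 row 0 — prev 0 → HIT
5: bank 2 row 2 — prev 0 → CONFLICT
6: bank 1 row 0 — prev None → EMPTY
7: bank 0 row 0 — prev 6 → CONFLICT
8: bank 2 row 2 — prev 2 → HIT
9: bank 1 row 5 — prev 0 → CONFLICT
10: bank 2 row 2 — prev 2 → HIT
11: bank 2 row 2 — prev 2 → HIT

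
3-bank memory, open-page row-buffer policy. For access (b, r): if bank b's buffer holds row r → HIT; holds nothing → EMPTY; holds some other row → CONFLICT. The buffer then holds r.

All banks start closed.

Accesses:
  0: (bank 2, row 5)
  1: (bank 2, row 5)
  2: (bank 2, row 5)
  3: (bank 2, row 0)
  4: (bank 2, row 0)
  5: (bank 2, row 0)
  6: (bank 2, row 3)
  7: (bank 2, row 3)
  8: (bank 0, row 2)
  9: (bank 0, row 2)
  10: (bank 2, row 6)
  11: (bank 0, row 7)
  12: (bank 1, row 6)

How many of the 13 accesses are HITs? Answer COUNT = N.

  [0] b2 r5: no row ⇒ E
  [1] b2 r5: had r5 ⇒ H
  [2] b2 r5: had r5 ⇒ H
  [3] b2 r0: had r5 ⇒ C
  [4] b2 r0: had r0 ⇒ H
  [5] b2 r0: had r0 ⇒ H
  [6] b2 r3: had r0 ⇒ C
  [7] b2 r3: had r3 ⇒ H
  [8] b0 r2: no row ⇒ E
  [9] b0 r2: had r2 ⇒ H
  [10] b2 r6: had r3 ⇒ C
  [11] b0 r7: had r2 ⇒ C
  [12] b1 r6: no row ⇒ E

COUNT = 6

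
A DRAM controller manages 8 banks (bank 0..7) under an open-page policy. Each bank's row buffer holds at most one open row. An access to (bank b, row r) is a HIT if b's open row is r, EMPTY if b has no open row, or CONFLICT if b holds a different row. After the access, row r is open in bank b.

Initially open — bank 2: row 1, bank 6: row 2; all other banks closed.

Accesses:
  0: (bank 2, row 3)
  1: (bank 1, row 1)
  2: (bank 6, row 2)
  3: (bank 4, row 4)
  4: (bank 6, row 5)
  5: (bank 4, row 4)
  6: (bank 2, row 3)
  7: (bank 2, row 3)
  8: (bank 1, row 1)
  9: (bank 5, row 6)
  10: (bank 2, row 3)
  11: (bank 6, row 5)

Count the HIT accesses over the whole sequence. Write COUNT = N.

COUNT = 7

step 0: bank2 1->3 [CONFLICT]
step 1: bank1 None->1 [EMPTY]
step 2: bank6 2->2 [HIT]
step 3: bank4 None->4 [EMPTY]
step 4: bank6 2->5 [CONFLICT]
step 5: bank4 4->4 [HIT]
step 6: bank2 3->3 [HIT]
step 7: bank2 3->3 [HIT]
step 8: bank1 1->1 [HIT]
step 9: bank5 None->6 [EMPTY]
step 10: bank2 3->3 [HIT]
step 11: bank6 5->5 [HIT]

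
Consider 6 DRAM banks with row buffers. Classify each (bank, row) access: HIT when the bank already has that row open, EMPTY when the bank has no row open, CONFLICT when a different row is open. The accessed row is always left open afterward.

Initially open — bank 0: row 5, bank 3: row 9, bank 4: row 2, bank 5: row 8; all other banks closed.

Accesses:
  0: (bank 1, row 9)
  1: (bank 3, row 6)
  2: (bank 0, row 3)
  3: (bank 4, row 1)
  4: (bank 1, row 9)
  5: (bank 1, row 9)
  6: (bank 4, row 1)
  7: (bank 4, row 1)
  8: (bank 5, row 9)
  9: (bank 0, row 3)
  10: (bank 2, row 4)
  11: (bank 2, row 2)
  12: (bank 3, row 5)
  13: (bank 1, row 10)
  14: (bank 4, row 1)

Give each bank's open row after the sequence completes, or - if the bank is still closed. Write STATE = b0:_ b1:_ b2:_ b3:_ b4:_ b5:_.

#0 (1,9) E
#1 (3,6) C  (was 9)
#2 (0,3) C  (was 5)
#3 (4,1) C  (was 2)
#4 (1,9) H  (was 9)
#5 (1,9) H  (was 9)
#6 (4,1) H  (was 1)
#7 (4,1) H  (was 1)
#8 (5,9) C  (was 8)
#9 (0,3) H  (was 3)
#10 (2,4) E
#11 (2,2) C  (was 4)
#12 (3,5) C  (was 6)
#13 (1,10) C  (was 9)
#14 (4,1) H  (was 1)

STATE = b0:3 b1:10 b2:2 b3:5 b4:1 b5:9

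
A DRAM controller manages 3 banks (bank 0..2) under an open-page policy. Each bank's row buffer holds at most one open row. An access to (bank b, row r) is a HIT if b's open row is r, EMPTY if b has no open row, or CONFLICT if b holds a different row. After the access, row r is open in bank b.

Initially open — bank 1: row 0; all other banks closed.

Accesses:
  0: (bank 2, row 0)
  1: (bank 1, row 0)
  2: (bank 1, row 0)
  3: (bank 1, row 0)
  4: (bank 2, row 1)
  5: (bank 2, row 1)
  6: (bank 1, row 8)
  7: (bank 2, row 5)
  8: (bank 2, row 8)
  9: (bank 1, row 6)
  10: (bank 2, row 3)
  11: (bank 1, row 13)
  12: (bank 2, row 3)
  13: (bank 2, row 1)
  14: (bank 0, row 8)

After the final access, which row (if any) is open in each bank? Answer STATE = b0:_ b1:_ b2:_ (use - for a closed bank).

  [0] b2 r0: no row ⇒ E
  [1] b1 r0: had r0 ⇒ H
  [2] b1 r0: had r0 ⇒ H
  [3] b1 r0: had r0 ⇒ H
  [4] b2 r1: had r0 ⇒ C
  [5] b2 r1: had r1 ⇒ H
  [6] b1 r8: had r0 ⇒ C
  [7] b2 r5: had r1 ⇒ C
  [8] b2 r8: had r5 ⇒ C
  [9] b1 r6: had r8 ⇒ C
  [10] b2 r3: had r8 ⇒ C
  [11] b1 r13: had r6 ⇒ C
  [12] b2 r3: had r3 ⇒ H
  [13] b2 r1: had r3 ⇒ C
  [14] b0 r8: no row ⇒ E

STATE = b0:8 b1:13 b2:1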